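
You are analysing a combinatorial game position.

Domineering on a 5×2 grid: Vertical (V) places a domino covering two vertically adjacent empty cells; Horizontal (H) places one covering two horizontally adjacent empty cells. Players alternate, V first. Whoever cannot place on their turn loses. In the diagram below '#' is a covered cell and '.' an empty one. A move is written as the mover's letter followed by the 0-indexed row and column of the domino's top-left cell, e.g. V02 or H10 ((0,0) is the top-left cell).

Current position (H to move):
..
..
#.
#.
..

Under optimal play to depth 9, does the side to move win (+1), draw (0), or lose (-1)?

value(../../#./#./.., H) = +1

p1 H@[../../#./#./..]: H00[##/../#./#./..]+1* H10[../##/#./#./..]+1 H40[../../#./#./##]-1
p2 V@[##/../#./#./..]: V11[##/.#/##/#./..]-1* V21[##/../##/##/..]-1 V31[##/../#./##/.#]-1
p3 H@[##/.#/##/#./..]: H40[##/.#/##/#./##]+1*
p4 V@[##/.#/##/#./##] terminal -1; root [../../#./#./..] d9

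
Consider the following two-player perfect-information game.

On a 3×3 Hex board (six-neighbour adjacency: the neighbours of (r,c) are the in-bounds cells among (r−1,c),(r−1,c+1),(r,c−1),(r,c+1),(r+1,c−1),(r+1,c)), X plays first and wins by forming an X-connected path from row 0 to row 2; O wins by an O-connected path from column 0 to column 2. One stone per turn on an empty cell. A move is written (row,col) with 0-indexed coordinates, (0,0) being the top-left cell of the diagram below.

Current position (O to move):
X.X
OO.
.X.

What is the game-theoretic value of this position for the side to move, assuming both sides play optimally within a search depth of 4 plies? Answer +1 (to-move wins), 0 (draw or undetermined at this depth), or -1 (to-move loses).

value(X.X/OO./.X., O) = +1

p1 O@[X.X/OO./.X.]: (0,1)[XOX/OO./.X.]-1 (1,2)[X.X/OOO/.X.]+1* (2,0)[X.X/OO./OX.]-1 (2,2)[X.X/OO./.XO]-1
p2 X@[X.X/OOO/.X.] terminal -1; root [X.X/OO./.X.] d4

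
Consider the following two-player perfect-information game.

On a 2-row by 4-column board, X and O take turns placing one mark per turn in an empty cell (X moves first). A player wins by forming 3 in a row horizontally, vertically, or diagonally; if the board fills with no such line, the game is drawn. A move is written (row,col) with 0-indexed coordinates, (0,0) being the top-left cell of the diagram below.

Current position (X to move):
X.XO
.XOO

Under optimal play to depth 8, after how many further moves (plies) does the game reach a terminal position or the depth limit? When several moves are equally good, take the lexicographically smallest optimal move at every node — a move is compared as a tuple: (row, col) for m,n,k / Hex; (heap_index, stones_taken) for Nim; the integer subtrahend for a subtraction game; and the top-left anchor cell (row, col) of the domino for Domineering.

PV length from [X.XO/.XOO]: 1 ply

p1 X@[X.XO/.XOO]: (0,1)[XXXO/.XOO]+1* (1,0)[X.XO/XXOO]+0
p2 O@[XXXO/.XOO] terminal -1; root [X.XO/.XOO] d8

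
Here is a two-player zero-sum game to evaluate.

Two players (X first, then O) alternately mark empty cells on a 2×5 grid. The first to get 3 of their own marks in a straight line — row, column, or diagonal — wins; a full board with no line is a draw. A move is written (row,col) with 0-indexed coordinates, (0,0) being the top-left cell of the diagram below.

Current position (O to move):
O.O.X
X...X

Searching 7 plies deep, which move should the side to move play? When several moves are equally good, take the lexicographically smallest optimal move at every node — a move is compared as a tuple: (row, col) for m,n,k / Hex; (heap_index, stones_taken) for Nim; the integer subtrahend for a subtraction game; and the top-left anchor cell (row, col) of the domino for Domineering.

[O.O.X/X...X] O move#1: (0,1):+1/OOO.X/X...X*, (0,3):+0/O.OOX/X...X, (1,1):+0/O.O.X/XO..X, (1,2):+0/O.O.X/X.O.X, (1,3):+0/O.O.X/X..OX
[OOO.X/X...X] end (terminal -1, X#2); searched O.O.X/X...X to 7

O's best at [O.O.X/X...X]: (0,1)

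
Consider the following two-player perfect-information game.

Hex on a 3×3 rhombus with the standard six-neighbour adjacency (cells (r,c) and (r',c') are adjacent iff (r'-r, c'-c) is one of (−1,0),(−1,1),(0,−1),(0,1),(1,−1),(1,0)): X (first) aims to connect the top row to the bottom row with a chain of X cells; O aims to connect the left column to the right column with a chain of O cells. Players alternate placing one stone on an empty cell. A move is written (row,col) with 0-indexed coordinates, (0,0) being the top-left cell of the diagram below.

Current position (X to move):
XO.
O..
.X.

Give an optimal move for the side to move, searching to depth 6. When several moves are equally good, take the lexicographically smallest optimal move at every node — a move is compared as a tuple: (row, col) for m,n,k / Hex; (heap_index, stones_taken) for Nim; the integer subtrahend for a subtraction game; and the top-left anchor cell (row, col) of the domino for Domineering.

[XO./O../.X.] X move#1: (0,2):+1/XOX/O../.X.*, (1,1):-1/XO./OX./.X., (1,2):-1/XO./O.X/.X., (2,0):-1/XO./O../XX., (2,2):-1/XO./O../.XX
[XOX/O../.X.] O move#2: (1,1):-1/XOX/OO./.X.*, (1,2):-1/XOX/O.O/.X., (2,0):-1/XOX/O../OX., (2,2):-1/XOX/O../.XO
[XOX/OO./.X.] X move#3: (1,2):+1/XOX/OOX/.X.*, (2,0):-1/XOX/OO./XX., (2,2):-1/XOX/OO./.XX
[XOX/OOX/.X.] end (terminal -1, O#4); searched XO./O../.X. to 6

X's best at [XO./O../.X.]: (0,2)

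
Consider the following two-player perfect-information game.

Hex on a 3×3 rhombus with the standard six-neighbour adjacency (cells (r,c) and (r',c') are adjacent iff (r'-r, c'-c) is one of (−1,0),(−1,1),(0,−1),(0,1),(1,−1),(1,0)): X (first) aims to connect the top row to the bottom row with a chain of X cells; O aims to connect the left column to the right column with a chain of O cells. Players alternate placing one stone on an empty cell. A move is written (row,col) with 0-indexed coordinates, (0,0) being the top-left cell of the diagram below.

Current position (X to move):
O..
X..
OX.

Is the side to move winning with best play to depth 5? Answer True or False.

X winning at [O../X../OX.]: True

[O../X../OX.] X move#1: (0,1):-1/OX./X../OX., (0,2):+1/O.X/X../OX.*, (1,1):+1/O../XX./OX., (1,2):-1/O../X.X/OX., (2,2):-1/O../X../OXX
[O.X/X../OX.] O move#2: (0,1):-1/OOX/X../OX.*, (1,1):-1/O.X/XO./OX., (1,2):-1/O.X/X.O/OX., (2,2):-1/O.X/X../OXO
[OOX/X../OX.] X move#3: (1,1):+1/OOX/XX./OX.*, (1,2):+1/OOX/X.X/OX., (2,2):+1/OOX/X../OXX
[OOX/XX./OX.] end (terminal -1, O#4); searched O../X../OX. to 5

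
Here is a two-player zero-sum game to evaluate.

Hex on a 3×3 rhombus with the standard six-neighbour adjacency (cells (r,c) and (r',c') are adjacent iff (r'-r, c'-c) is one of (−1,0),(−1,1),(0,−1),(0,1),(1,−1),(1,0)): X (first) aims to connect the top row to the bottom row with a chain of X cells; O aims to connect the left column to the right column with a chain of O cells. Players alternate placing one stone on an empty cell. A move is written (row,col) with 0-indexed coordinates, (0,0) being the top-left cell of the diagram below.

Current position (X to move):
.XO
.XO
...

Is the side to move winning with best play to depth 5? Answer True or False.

X winning at [.XO/.XO/...]: True

[.XO/.XO/...] X move#1: (0,0):+1/XXO/.XO/...*, (1,0):+1/.XO/XXO/..., (2,0):+1/.XO/.XO/X.., (2,1):+1/.XO/.XO/.X., (2,2):+1/.XO/.XO/..X
[XXO/.XO/...] O move#2: (1,0):-1/XXO/OXO/...*, (2,0):-1/XXO/.XO/O.., (2,1):-1/XXO/.XO/.O., (2,2):-1/XXO/.XO/..O
[XXO/OXO/...] X move#3: (2,0):+1/XXO/OXO/X..*, (2,1):+1/XXO/OXO/.X., (2,2):+1/XXO/OXO/..X
[XXO/OXO/X..] end (terminal -1, O#4); searched .XO/.XO/... to 5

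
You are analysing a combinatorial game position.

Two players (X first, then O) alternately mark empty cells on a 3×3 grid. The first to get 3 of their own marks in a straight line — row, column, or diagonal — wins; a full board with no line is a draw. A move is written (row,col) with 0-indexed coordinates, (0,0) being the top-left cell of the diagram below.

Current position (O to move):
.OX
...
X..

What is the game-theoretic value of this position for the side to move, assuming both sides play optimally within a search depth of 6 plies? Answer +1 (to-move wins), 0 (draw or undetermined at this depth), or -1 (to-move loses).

p1 O@[.OX/.../X..]: (0,0)[OOX/.../X..]-1 (1,0)[.OX/O../X..]-1 (1,1)[.OX/.O./X..]+0* (1,2)[.OX/..O/X..]-1 (2,1)[.OX/.../XO.]-1 (2,2)[.OX/.../X.O]-1
p2 X@[.OX/.O./X..]: (0,0)[XOX/.O./X..]-1 (1,0)[.OX/XO./X..]-1 (1,2)[.OX/.OX/X..]-1 (2,1)[.OX/.O./XX.]+0* (2,2)[.OX/.O./X.X]-1
p3 O@[.OX/.O./XX.]: (0,0)[OOX/.O./XX.]-1 (1,0)[.OX/OO./XX.]-1 (1,2)[.OX/.OO/XX.]-1 (2,2)[.OX/.O./XXO]+0*
p4 X@[.OX/.O./XXO]: (0,0)[XOX/.O./XXO]+0* (1,0)[.OX/XO./XXO]-1 (1,2)[.OX/.OX/XXO]-1
p5 O@[XOX/.O./XXO]: (1,0)[XOX/OO./XXO]+0* (1,2)[XOX/.OO/XXO]-1
p6 X@[XOX/OO./XXO]: (1,2)[XOX/OOX/XXO]+0*
p7 O@[XOX/OOX/XXO] terminal +0; root [.OX/.../X..] d6

value(.OX/.../X.., O) = 0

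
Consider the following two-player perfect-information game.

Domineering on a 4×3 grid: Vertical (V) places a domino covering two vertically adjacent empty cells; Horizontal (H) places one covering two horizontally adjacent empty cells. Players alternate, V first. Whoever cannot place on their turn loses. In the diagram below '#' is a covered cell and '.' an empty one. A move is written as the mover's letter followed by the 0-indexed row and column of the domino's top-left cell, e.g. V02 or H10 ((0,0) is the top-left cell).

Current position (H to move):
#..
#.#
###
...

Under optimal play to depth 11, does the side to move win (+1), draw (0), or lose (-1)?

value(#../#.#/###/..., H) = +1

ply 1, H at #../#.#/###/... | H01=+1→###/#.#/###/...*; H30=-1→#../#.#/###/##.; H31=-1→#../#.#/###/.##
ply 2: ###/#.#/###/... is terminal -1 (V); from #../#.#/###/... depth 11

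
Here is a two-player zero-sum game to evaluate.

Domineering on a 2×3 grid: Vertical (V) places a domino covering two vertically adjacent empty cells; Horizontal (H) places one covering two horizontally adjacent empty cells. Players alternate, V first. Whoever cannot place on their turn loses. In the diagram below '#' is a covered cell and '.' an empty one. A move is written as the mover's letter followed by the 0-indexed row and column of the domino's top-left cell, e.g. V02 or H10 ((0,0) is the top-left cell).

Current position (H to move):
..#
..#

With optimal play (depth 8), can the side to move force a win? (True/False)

H winning at [..#/..#]: True

[..#/..#] H move#1: H00:+1/###/..#*, H10:+1/..#/###
[###/..#] end (terminal -1, V#2); searched ..#/..# to 8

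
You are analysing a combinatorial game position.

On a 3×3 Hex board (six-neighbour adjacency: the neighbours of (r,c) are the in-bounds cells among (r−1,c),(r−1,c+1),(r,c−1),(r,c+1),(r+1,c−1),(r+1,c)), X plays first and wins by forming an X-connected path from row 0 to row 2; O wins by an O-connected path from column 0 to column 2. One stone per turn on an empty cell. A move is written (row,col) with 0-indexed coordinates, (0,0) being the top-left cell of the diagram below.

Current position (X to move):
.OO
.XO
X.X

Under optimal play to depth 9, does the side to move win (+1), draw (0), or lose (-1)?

value(.OO/.XO/X.X, X) = -1

[.OO/.XO/X.X] X move#1: (0,0):-1/XOO/.XO/X.X*, (1,0):-1/.OO/XXO/X.X, (2,1):-1/.OO/.XO/XXX
[XOO/.XO/X.X] O move#2: (1,0):+1/XOO/OXO/X.X*, (2,1):-1/XOO/.XO/XOX
[XOO/OXO/X.X] end (terminal -1, X#3); searched .OO/.XO/X.X to 9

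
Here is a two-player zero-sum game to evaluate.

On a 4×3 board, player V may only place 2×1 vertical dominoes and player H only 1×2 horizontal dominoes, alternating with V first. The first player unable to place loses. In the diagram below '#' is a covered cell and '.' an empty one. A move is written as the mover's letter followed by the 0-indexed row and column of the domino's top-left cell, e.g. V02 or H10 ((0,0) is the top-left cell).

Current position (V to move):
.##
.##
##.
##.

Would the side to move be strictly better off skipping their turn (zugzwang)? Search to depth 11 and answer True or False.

zugzwang(.##/.##/##./##., V) = False

p1 V@[.##/.##/##./##.]: V00[###/###/##./##.]+1* V22[.##/.##/###/###]+1
p2 H@[###/###/##./##.] terminal -1; root [.##/.##/##./##.] d11
suppose V passes — search the same position with H to move:
pass> p1 H@[.##/.##/##./##.] terminal -1; root [.##/.##/##./##.] d11
for V: play +1, pass +1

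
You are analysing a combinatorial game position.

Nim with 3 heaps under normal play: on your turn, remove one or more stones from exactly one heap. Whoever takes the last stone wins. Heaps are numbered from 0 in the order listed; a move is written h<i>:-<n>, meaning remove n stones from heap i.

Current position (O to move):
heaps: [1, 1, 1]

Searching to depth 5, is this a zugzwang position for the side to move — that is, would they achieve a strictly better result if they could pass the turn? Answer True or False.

zugzwang((1,1,1), O) = False

p1 O@[(1,1,1)]: h0:-1[(0,1,1)]+1* h1:-1[(1,0,1)]+1 h2:-1[(1,1,0)]+1
p2 X@[(0,1,1)]: h1:-1[(0,0,1)]-1* h2:-1[(0,1,0)]-1
p3 O@[(0,0,1)]: h2:-1[(0,0,0)]+1*
p4 X@[(0,0,0)] terminal -1; root [(1,1,1)] d5
suppose O passes — search the same position with X to move:
pass> p1 X@[(1,1,1)]: h0:-1[(0,1,1)]+1* h1:-1[(1,0,1)]+1 h2:-1[(1,1,0)]+1
pass> p2 O@[(0,1,1)]: h1:-1[(0,0,1)]-1* h2:-1[(0,1,0)]-1
pass> p3 X@[(0,0,1)]: h2:-1[(0,0,0)]+1*
pass> p4 O@[(0,0,0)] terminal -1; root [(1,1,1)] d5
for O: play +1, pass -1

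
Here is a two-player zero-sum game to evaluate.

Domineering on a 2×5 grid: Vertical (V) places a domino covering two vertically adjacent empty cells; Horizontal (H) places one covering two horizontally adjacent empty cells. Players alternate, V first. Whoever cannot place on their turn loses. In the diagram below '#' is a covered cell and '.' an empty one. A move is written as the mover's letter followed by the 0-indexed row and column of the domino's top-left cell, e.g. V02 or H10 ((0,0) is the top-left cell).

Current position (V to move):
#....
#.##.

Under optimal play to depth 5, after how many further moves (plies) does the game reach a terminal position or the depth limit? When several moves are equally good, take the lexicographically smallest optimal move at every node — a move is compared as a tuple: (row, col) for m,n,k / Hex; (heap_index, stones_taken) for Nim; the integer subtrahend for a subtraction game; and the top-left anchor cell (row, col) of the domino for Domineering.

PV length from [#..../#.##.]: 2 plies

p1 V@[#..../#.##.]: V01[##.../####.]-1* V04[#...#/#.###]-1
p2 H@[##.../####.]: H02[####./####.]-1 H03[##.##/####.]+1*
p3 V@[##.##/####.] terminal -1; root [#..../#.##.] d5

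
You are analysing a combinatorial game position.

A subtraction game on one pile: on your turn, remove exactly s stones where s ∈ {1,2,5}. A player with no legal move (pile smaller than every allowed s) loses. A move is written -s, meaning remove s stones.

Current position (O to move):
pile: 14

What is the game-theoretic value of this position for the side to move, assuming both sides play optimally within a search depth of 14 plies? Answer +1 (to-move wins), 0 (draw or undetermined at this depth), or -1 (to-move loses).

value(14, O) = +1

ply 1, O at 14 | -1=-1→13; -2=+1→12*; -5=+1→9
ply 2, X at 12 | -1=-1→11*; -2=-1→10; -5=-1→7
ply 3, O at 11 | -1=-1→10; -2=+1→9*; -5=+1→6
ply 4, X at 9 | -1=-1→8*; -2=-1→7; -5=-1→4
ply 5, O at 8 | -1=-1→7; -2=+1→6*; -5=+1→3
ply 6, X at 6 | -1=-1→5*; -2=-1→4; -5=-1→1
ply 7, O at 5 | -1=-1→4; -2=+1→3*; -5=+1→0
ply 8, X at 3 | -1=-1→2*; -2=-1→1
ply 9, O at 2 | -1=-1→1; -2=+1→0*
ply 10: 0 is terminal -1 (X); from 14 depth 14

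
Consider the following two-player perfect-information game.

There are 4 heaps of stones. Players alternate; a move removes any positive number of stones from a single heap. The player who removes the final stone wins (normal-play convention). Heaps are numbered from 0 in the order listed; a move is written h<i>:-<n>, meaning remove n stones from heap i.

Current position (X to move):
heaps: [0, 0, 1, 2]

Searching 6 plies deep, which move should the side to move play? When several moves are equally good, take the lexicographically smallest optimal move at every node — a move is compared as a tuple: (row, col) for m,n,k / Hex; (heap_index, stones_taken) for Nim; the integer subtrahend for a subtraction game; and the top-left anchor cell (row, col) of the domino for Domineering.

X's best at [(0,0,1,2)]: h3:-1

p1 X@[(0,0,1,2)]: h2:-1[(0,0,0,2)]-1 h3:-1[(0,0,1,1)]+1* h3:-2[(0,0,1,0)]-1
p2 O@[(0,0,1,1)]: h2:-1[(0,0,0,1)]-1* h3:-1[(0,0,1,0)]-1
p3 X@[(0,0,0,1)]: h3:-1[(0,0,0,0)]+1*
p4 O@[(0,0,0,0)] terminal -1; root [(0,0,1,2)] d6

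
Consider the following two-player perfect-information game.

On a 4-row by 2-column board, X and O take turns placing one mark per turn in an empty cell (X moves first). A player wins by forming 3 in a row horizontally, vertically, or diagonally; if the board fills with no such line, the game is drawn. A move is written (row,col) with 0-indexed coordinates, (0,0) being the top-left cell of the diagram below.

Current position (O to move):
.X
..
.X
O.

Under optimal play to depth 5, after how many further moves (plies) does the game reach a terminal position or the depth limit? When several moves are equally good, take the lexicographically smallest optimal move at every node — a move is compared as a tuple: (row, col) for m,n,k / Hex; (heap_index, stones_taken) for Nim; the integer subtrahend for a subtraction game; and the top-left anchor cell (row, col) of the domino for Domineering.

p1 O@[.X/../.X/O.]: (0,0)[OX/../.X/O.]-1 (1,0)[.X/O./.X/O.]-1 (1,1)[.X/.O/.X/O.]+0* (2,0)[.X/../OX/O.]-1 (3,1)[.X/../.X/OO]-1
p2 X@[.X/.O/.X/O.]: (0,0)[XX/.O/.X/O.]+0* (1,0)[.X/XO/.X/O.]+0 (2,0)[.X/.O/XX/O.]+0 (3,1)[.X/.O/.X/OX]+0
p3 O@[XX/.O/.X/O.]: (1,0)[XX/OO/.X/O.]+0* (2,0)[XX/.O/OX/O.]+0 (3,1)[XX/.O/.X/OO]+0
p4 X@[XX/OO/.X/O.]: (2,0)[XX/OO/XX/O.]+0* (3,1)[XX/OO/.X/OX]-1
p5 O@[XX/OO/XX/O.]: (3,1)[XX/OO/XX/OO]+0*
p6 X@[XX/OO/XX/OO] terminal +0; root [.X/../.X/O.] d5

PV length from [.X/../.X/O.]: 5 plies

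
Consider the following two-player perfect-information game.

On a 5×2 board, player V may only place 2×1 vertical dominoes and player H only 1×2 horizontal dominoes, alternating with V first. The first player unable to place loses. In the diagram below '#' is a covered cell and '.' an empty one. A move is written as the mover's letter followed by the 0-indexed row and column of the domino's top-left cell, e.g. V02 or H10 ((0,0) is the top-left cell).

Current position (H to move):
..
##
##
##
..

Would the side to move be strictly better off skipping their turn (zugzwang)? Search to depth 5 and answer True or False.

[../##/##/##/..] H move#1: H00:+1/##/##/##/##/..*, H40:+1/../##/##/##/##
[##/##/##/##/..] end (terminal -1, V#2); searched ../##/##/##/.. to 5
if H skipped the turn, V would face:
~ [../##/##/##/..] end (terminal -1, V#1); searched ../##/##/##/.. to 5
compare (H): move=+1 vs pass=+1

zugzwang(../##/##/##/.., H) = False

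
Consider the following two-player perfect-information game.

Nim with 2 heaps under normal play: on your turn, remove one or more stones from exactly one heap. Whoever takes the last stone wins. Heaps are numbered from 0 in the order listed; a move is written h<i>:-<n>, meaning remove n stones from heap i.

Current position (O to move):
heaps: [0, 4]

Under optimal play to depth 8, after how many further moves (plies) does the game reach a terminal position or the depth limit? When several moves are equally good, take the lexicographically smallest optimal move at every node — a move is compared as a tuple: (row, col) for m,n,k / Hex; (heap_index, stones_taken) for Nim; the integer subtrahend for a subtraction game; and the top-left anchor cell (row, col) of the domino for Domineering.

[(0,4)] O move#1: h1:-1:-1/(0,3), h1:-2:-1/(0,2), h1:-3:-1/(0,1), h1:-4:+1/(0,0)*
[(0,0)] end (terminal -1, X#2); searched (0,4) to 8

PV length from [(0,4)]: 1 ply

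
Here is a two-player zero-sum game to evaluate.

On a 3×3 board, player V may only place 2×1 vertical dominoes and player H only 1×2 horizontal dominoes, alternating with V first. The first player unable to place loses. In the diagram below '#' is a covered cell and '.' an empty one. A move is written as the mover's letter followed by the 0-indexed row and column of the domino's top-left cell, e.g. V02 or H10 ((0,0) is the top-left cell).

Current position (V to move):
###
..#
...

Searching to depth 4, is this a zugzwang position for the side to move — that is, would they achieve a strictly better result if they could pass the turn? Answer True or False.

ply 1, V at ###/..#/... | V10=-1→###/#.#/#..; V11=+1→###/.##/.#.*
ply 2: ###/.##/.#. is terminal -1 (H); from ###/..#/... depth 4
if V skipped the turn, H would face:
~ ply 1, H at ###/..#/... | H10=+1→###/###/...*; H20=+1→###/..#/##.; H21=-1→###/..#/.##
~ ply 2: ###/###/... is terminal -1 (V); from ###/..#/... depth 4
compare (V): move=+1 vs pass=-1

zugzwang(###/..#/..., V) = False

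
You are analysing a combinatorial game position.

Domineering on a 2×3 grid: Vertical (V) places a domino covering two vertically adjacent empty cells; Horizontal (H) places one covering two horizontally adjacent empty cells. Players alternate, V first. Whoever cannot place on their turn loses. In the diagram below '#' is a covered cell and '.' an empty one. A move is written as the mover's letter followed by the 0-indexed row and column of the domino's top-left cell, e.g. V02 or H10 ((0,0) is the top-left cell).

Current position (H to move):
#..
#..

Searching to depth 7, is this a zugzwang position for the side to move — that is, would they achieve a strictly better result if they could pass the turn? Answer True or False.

p1 H@[#../#..]: H01[###/#..]+1* H11[#../###]+1
p2 V@[###/#..] terminal -1; root [#../#..] d7
suppose H passes — search the same position with V to move:
pass> p1 V@[#../#..]: V01[##./##.]+1* V02[#.#/#.#]+1
pass> p2 H@[##./##.] terminal -1; root [#../#..] d7
for H: play +1, pass -1

zugzwang(#../#.., H) = False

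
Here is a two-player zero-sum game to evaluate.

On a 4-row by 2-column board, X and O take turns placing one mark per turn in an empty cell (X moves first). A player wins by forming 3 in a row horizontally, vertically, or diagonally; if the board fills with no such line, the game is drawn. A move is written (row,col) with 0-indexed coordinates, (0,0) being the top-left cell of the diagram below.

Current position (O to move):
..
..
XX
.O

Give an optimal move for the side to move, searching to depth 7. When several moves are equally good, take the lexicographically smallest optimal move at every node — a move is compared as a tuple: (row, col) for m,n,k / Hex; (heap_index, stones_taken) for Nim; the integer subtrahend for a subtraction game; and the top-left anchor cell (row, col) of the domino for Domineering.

O's best at [../../XX/.O]: (0,0)

p1 O@[../../XX/.O]: (0,0)[O./../XX/.O]+0* (0,1)[.O/../XX/.O]-1 (1,0)[../O./XX/.O]+0 (1,1)[../.O/XX/.O]-1 (3,0)[../../XX/OO]+0
p2 X@[O./../XX/.O]: (0,1)[OX/../XX/.O]+0* (1,0)[O./X./XX/.O]+0 (1,1)[O./.X/XX/.O]+0 (3,0)[O./../XX/XO]+0
p3 O@[OX/../XX/.O]: (1,0)[OX/O./XX/.O]-1 (1,1)[OX/.O/XX/.O]+0* (3,0)[OX/../XX/OO]-1
p4 X@[OX/.O/XX/.O]: (1,0)[OX/XO/XX/.O]+0* (3,0)[OX/.O/XX/XO]+0
p5 O@[OX/XO/XX/.O]: (3,0)[OX/XO/XX/OO]+0*
p6 X@[OX/XO/XX/OO] terminal +0; root [../../XX/.O] d7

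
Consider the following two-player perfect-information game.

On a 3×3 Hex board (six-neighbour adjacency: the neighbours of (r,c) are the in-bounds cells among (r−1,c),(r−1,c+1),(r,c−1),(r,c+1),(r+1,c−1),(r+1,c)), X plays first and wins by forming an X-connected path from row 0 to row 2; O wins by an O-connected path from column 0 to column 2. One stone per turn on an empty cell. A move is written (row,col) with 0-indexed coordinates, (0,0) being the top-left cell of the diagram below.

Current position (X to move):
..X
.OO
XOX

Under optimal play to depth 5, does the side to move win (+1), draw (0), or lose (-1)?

p1 X@[..X/.OO/XOX]: (0,0)[X.X/.OO/XOX]-1 (0,1)[.XX/.OO/XOX]-1 (1,0)[..X/XOO/XOX]+1*
p2 O@[..X/XOO/XOX]: (0,0)[O.X/XOO/XOX]-1* (0,1)[.OX/XOO/XOX]-1
p3 X@[O.X/XOO/XOX]: (0,1)[OXX/XOO/XOX]+1*
p4 O@[OXX/XOO/XOX] terminal -1; root [..X/.OO/XOX] d5

value(..X/.OO/XOX, X) = +1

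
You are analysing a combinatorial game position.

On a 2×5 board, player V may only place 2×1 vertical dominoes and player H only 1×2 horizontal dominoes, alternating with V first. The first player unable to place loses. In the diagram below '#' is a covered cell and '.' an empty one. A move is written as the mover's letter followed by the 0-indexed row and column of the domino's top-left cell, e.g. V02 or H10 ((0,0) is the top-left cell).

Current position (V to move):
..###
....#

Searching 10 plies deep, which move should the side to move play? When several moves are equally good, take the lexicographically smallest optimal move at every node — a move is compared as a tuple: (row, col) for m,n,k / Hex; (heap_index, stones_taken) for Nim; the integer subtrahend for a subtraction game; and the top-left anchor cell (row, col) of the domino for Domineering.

ply 1, V at ..###/....# | V00=-1→#.###/#...#; V01=+1→.####/.#..#*
ply 2, H at .####/.#..# | H12=-1→.####/.####*
ply 3, V at .####/.#### | V00=+1→#####/#####*
ply 4: #####/##### is terminal -1 (H); from ..###/....# depth 10

V's best at [..###/....#]: V01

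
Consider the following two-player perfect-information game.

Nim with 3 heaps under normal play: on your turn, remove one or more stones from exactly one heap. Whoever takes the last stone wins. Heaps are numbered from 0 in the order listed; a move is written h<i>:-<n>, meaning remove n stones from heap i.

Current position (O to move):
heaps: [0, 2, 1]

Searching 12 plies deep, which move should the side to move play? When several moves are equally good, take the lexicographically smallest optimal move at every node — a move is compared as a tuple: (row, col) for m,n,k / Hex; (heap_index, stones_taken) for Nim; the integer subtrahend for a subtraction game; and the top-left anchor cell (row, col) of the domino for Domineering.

p1 O@[(0,2,1)]: h1:-1[(0,1,1)]+1* h1:-2[(0,0,1)]-1 h2:-1[(0,2,0)]-1
p2 X@[(0,1,1)]: h1:-1[(0,0,1)]-1* h2:-1[(0,1,0)]-1
p3 O@[(0,0,1)]: h2:-1[(0,0,0)]+1*
p4 X@[(0,0,0)] terminal -1; root [(0,2,1)] d12

O's best at [(0,2,1)]: h1:-1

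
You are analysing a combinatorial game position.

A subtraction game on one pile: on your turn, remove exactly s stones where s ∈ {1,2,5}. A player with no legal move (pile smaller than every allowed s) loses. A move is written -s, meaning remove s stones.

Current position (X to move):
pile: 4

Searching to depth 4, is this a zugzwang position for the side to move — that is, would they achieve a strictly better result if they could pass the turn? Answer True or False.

zugzwang(4, X) = False

p1 X@[4]: -1[3]+1* -2[2]-1
p2 O@[3]: -1[2]-1* -2[1]-1
p3 X@[2]: -1[1]-1 -2[0]+1*
p4 O@[0] terminal -1; root [4] d4
if X skipped the turn, O would face:
~ p1 O@[4]: -1[3]+1* -2[2]-1
~ p2 X@[3]: -1[2]-1* -2[1]-1
~ p3 O@[2]: -1[1]-1 -2[0]+1*
~ p4 X@[0] terminal -1; root [4] d4
compare (X): move=+1 vs pass=-1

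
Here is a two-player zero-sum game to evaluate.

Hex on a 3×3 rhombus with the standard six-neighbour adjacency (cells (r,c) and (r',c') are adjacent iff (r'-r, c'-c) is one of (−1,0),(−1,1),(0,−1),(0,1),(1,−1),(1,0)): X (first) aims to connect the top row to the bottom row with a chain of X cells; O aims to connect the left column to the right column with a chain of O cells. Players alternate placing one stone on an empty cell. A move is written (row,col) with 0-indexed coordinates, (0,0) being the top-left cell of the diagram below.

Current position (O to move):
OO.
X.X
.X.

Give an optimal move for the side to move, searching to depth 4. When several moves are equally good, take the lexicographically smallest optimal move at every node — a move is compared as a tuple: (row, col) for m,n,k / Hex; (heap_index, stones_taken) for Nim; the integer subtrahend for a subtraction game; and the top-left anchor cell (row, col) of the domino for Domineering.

O's best at [OO./X.X/.X.]: (0,2)

[OO./X.X/.X.] O move#1: (0,2):+1/OOO/X.X/.X.*, (1,1):-1/OO./XOX/.X., (2,0):-1/OO./X.X/OX., (2,2):-1/OO./X.X/.XO
[OOO/X.X/.X.] end (terminal -1, X#2); searched OO./X.X/.X. to 4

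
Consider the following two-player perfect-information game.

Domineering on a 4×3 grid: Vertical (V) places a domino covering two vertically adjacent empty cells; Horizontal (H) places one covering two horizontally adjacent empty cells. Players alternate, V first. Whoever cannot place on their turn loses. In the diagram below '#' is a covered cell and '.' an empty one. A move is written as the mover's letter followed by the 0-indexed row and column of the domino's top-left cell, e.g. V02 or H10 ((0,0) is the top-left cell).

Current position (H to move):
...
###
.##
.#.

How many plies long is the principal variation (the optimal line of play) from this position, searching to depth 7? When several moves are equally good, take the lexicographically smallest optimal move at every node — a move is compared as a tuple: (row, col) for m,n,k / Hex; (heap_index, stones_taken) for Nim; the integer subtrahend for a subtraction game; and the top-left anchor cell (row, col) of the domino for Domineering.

[.../###/.##/.#.] H move#1: H00:-1/##./###/.##/.#.*, H01:-1/.##/###/.##/.#.
[##./###/.##/.#.] V move#2: V20:+1/##./###/###/##.*
[##./###/###/##.] end (terminal -1, H#3); searched .../###/.##/.#. to 7

PV length from [.../###/.##/.#.]: 2 plies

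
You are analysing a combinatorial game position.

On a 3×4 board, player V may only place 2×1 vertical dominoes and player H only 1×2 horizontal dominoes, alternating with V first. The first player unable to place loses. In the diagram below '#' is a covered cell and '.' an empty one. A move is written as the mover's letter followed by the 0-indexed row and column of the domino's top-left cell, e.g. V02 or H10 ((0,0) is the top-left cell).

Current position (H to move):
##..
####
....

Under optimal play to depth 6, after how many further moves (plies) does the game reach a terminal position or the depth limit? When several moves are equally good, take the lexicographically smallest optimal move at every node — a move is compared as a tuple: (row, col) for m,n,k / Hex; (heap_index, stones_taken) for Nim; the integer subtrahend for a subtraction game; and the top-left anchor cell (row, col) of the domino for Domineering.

PV length from [##../####/....]: 1 ply

p1 H@[##../####/....]: H02[####/####/....]+1* H20[##../####/##..]+1 H21[##../####/.##.]+1 H22[##../####/..##]+1
p2 V@[####/####/....] terminal -1; root [##../####/....] d6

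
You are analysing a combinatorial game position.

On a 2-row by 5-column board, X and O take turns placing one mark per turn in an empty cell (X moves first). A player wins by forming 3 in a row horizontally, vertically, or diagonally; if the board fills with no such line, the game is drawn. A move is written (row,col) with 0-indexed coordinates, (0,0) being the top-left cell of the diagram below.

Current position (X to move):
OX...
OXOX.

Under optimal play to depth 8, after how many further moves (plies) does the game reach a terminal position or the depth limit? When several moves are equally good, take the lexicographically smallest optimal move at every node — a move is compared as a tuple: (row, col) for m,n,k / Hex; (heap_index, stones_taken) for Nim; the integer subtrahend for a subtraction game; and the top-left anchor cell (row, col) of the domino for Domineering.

[OX.../OXOX.] X move#1: (0,2):+0/OXX../OXOX.*, (0,3):+0/OX.X./OXOX., (0,4):+0/OX..X/OXOX., (1,4):+0/OX.../OXOXX
[OXX../OXOX.] O move#2: (0,3):+0/OXXO./OXOX.*, (0,4):-1/OXX.O/OXOX., (1,4):-1/OXX../OXOXO
[OXXO./OXOX.] X move#3: (0,4):+0/OXXOX/OXOX.*, (1,4):+0/OXXO./OXOXX
[OXXOX/OXOX.] O move#4: (1,4):+0/OXXOX/OXOXO*
[OXXOX/OXOXO] end (terminal +0, X#5); searched OX.../OXOX. to 8

PV length from [OX.../OXOX.]: 4 plies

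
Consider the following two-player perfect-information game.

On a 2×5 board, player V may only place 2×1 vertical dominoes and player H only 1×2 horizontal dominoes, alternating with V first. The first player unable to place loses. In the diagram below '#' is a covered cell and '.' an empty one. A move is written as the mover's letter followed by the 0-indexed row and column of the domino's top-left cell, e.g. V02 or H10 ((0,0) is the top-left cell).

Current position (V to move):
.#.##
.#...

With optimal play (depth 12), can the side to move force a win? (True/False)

V winning at [.#.##/.#...]: True

ply 1, V at .#.##/.#... | V00=-1→##.##/##...; V02=+1→.####/.##..*
ply 2, H at .####/.##.. | H13=-1→.####/.####*
ply 3, V at .####/.#### | V00=+1→#####/#####*
ply 4: #####/##### is terminal -1 (H); from .#.##/.#... depth 12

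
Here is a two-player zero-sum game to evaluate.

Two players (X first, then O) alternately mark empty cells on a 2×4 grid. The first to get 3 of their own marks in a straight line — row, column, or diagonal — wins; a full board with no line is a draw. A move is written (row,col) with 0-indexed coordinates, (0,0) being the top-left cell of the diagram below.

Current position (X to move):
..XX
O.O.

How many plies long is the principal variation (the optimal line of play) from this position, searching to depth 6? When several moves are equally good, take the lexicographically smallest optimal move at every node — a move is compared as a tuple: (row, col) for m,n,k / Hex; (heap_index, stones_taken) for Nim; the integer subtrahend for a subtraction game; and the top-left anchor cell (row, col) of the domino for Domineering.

PV length from [..XX/O.O.]: 1 ply

[..XX/O.O.] X move#1: (0,0):-1/X.XX/O.O., (0,1):+1/.XXX/O.O.*, (1,1):+0/..XX/OXO., (1,3):-1/..XX/O.OX
[.XXX/O.O.] end (terminal -1, O#2); searched ..XX/O.O. to 6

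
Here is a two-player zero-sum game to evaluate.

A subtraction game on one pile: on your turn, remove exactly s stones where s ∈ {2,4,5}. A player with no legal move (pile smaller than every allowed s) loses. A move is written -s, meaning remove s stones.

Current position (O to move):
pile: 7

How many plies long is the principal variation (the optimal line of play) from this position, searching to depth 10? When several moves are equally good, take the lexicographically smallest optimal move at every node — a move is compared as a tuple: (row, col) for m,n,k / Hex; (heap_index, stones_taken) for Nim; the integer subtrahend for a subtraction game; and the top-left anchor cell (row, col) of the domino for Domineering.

[7] O move#1: -2:-1/5*, -4:-1/3, -5:-1/2
[5] X move#2: -2:-1/3, -4:+1/1*, -5:+1/0
[1] end (terminal -1, O#3); searched 7 to 10

PV length from [7]: 2 plies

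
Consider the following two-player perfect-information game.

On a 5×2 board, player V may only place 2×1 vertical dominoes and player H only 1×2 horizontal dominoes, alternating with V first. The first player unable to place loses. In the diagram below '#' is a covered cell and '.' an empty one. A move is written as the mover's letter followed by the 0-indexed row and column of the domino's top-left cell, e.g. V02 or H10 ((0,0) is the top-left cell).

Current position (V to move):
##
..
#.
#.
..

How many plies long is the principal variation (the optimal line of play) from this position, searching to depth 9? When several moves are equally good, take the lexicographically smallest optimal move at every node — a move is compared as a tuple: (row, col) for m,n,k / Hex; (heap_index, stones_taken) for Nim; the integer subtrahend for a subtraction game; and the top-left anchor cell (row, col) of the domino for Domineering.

[##/../#./#./..] V move#1: V11:-1/##/.#/##/#./..*, V21:-1/##/../##/##/.., V31:-1/##/../#./##/.#
[##/.#/##/#./..] H move#2: H40:+1/##/.#/##/#./##*
[##/.#/##/#./##] end (terminal -1, V#3); searched ##/../#./#./.. to 9

PV length from [##/../#./#./..]: 2 plies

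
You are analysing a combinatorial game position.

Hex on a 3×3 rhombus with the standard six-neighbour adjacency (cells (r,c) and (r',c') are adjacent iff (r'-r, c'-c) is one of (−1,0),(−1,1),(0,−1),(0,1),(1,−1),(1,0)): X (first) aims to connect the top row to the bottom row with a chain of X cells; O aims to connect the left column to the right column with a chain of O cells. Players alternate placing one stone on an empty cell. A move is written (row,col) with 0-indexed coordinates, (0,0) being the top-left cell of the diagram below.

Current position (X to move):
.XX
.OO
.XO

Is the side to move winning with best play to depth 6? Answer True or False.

X winning at [.XX/.OO/.XO]: False

[.XX/.OO/.XO] X move#1: (0,0):-1/XXX/.OO/.XO*, (1,0):-1/.XX/XOO/.XO, (2,0):-1/.XX/.OO/XXO
[XXX/.OO/.XO] O move#2: (1,0):+1/XXX/OOO/.XO*, (2,0):+1/XXX/.OO/OXO
[XXX/OOO/.XO] end (terminal -1, X#3); searched .XX/.OO/.XO to 6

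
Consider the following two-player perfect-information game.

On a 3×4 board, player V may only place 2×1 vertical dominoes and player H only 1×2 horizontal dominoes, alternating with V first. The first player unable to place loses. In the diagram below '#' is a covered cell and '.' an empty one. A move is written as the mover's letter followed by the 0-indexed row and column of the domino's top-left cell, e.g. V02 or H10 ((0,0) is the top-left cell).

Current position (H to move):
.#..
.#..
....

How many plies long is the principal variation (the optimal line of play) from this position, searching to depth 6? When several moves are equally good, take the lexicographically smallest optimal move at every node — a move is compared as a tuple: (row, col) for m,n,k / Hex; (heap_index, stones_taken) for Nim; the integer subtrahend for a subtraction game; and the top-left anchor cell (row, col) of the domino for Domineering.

ply 1, H at .#../.#../.... | H02=-1→.###/.#../....; H12=+1→.#../.###/....*; H20=-1→.#../.#../##..; H21=-1→.#../.#../.##.; H22=-1→.#../.#../..##
ply 2, V at .#../.###/.... | V00=-1→##../####/....*; V10=-1→.#../####/#...
ply 3, H at ##../####/.... | H02=+1→####/####/....*; H20=+1→##../####/##..; H21=+1→##../####/.##.; H22=+1→##../####/..##
ply 4: ####/####/.... is terminal -1 (V); from .#../.#../.... depth 6

PV length from [.#../.#../....]: 3 plies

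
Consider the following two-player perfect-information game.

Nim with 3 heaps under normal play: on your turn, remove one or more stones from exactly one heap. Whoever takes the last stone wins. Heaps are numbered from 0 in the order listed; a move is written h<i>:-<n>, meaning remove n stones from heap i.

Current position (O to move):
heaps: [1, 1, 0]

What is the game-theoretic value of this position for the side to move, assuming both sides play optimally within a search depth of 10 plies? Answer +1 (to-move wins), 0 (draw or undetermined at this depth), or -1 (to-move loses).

value((1,1,0), O) = -1

ply 1, O at (1,1,0) | h0:-1=-1→(0,1,0)*; h1:-1=-1→(1,0,0)
ply 2, X at (0,1,0) | h1:-1=+1→(0,0,0)*
ply 3: (0,0,0) is terminal -1 (O); from (1,1,0) depth 10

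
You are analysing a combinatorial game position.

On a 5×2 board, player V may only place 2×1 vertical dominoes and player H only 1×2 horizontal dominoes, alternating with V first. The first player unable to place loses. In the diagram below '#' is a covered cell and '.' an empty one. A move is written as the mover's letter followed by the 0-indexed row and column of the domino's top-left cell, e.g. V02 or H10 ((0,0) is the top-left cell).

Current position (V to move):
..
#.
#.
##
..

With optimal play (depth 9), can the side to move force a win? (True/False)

V winning at [../#./#./##/..]: False

ply 1, V at ../#./#./##/.. | V01=-1→.#/##/#./##/..*; V11=-1→../##/##/##/..
ply 2, H at .#/##/#./##/.. | H40=+1→.#/##/#./##/##*
ply 3: .#/##/#./##/## is terminal -1 (V); from ../#./#./##/.. depth 9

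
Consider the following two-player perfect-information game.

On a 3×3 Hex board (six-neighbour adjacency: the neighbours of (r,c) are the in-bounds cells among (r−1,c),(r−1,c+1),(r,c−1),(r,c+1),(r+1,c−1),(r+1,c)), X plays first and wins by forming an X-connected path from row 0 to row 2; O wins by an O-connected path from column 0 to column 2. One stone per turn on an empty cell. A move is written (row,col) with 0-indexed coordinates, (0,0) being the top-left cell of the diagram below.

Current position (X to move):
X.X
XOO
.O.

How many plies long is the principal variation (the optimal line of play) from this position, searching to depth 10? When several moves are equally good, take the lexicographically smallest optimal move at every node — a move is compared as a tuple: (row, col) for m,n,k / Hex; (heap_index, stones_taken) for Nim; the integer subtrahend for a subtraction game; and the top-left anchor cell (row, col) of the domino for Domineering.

PV length from [X.X/XOO/.O.]: 1 ply

p1 X@[X.X/XOO/.O.]: (0,1)[XXX/XOO/.O.]-1 (2,0)[X.X/XOO/XO.]+1* (2,2)[X.X/XOO/.OX]-1
p2 O@[X.X/XOO/XO.] terminal -1; root [X.X/XOO/.O.] d10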